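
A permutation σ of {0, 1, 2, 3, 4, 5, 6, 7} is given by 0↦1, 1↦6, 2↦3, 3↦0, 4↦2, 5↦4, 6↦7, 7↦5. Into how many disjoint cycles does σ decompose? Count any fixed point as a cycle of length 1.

1

Cycle decomposition: (0 1 6 7 5 4 2 3).
1 cycle.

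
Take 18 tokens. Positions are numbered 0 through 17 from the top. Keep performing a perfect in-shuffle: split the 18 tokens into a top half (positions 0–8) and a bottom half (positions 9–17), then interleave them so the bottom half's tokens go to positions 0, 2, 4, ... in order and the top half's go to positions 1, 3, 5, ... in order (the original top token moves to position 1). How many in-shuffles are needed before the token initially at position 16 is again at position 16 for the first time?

Follow position 16 under repeated in-shuffles:
16 → 14 → 10 → 2 → 5 → 11 → 4 → 9 → 0 → 1 → 3 → 7 → 15 → 12 → 6 → 13 → 8 → 17 → 16
It first returns after 18 in-shuffles.

18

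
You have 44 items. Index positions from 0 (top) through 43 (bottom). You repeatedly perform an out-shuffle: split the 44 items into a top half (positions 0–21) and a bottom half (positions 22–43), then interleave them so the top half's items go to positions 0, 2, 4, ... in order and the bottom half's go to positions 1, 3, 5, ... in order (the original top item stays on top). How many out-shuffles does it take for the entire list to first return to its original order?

14

The out-shuffle permutes the 44 positions with cycle lengths [1, 1, 14, 14, 14].
Every item is home exactly when every cycle has completed a whole number of laps, i.e. after lcm(1, 14) = 14 out-shuffles.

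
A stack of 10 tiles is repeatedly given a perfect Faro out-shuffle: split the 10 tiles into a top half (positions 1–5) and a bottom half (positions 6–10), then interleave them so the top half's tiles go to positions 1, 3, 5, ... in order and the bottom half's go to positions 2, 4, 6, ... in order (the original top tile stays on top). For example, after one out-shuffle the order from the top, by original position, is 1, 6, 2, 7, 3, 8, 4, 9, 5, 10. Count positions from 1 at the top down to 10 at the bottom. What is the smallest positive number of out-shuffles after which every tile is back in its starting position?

6

The out-shuffle permutes the 10 positions with cycle lengths [1, 1, 2, 6].
Every tile is home exactly when every cycle has completed a whole number of laps, i.e. after lcm(1, 2, 6) = 6 out-shuffles.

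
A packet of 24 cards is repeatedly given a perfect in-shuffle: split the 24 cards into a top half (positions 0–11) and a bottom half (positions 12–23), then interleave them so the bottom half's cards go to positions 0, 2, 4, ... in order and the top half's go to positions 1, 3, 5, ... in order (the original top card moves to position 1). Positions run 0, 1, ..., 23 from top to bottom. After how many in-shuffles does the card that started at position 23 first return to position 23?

Follow position 23 under repeated in-shuffles:
23 → 22 → 20 → 16 → 8 → 17 → 10 → 21 → 18 → 12 → 0 → 1 → 3 → 7 → 15 → 6 → 13 → 2 → 5 → 11 → 23
It first returns after 20 in-shuffles.

20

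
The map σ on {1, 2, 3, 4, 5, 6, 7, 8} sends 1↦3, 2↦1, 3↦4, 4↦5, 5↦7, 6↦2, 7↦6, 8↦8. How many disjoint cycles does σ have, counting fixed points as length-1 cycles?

Cycle decomposition: (1 3 4 5 7 6 2) (8).
2 cycles.

2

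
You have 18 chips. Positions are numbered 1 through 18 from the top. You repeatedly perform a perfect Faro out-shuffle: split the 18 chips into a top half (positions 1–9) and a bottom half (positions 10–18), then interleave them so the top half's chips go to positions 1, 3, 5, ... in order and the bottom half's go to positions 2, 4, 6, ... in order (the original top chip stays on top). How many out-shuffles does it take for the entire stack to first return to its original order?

The out-shuffle permutes the 18 positions with cycle lengths [1, 1, 8, 8].
Every chip is home exactly when every cycle has completed a whole number of laps, i.e. after lcm(1, 8) = 8 out-shuffles.

8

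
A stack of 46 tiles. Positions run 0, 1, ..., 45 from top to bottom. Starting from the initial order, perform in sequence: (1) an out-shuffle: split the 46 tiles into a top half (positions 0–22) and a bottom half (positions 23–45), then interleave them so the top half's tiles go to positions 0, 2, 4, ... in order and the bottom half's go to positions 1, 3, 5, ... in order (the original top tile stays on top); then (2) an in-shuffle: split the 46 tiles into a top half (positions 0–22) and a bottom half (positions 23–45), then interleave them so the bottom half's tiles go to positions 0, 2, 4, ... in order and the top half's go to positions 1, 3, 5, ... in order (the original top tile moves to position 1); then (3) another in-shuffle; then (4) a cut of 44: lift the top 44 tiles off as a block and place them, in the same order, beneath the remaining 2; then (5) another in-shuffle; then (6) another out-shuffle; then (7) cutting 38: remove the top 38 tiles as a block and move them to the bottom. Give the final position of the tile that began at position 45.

1

Track the tile from position 45 forward through each operation:
  after op 1 (out-shuffle): 45 → 45
  after op 2 (in-shuffle): 45 → 44
  after op 3 (in-shuffle): 44 → 42
  after op 4 (cut 44): 42 → 44
  after op 5 (in-shuffle): 44 → 42
  after op 6 (out-shuffle): 42 → 39
  after op 7 (cut 38): 39 → 1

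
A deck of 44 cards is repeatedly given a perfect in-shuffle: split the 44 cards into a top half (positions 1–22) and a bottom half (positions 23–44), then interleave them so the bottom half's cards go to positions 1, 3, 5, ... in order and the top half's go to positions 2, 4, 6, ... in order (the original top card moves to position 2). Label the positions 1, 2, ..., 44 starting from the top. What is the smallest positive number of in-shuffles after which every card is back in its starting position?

12

The in-shuffle permutes the 44 positions with cycle lengths [2, 4, 4, 4, 6, 12, 12].
Every card is home exactly when every cycle has completed a whole number of laps, i.e. after lcm(2, 4, 6, 12) = 12 in-shuffles.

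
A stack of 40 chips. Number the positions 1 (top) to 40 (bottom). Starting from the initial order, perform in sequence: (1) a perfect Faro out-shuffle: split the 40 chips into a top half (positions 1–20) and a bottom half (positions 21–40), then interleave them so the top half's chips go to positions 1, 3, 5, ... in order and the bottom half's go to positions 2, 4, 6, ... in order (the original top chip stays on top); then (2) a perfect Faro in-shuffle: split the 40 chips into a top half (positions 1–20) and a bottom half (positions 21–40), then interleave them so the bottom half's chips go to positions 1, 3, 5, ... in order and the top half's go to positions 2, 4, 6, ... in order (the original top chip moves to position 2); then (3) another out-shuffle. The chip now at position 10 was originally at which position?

Undo the operations in reverse order, starting from position 10:
  undo op 3 (out-shuffle, from bottom half): 10 ← 25
  undo op 2 (in-shuffle, from bottom half): 25 ← 33
  undo op 1 (out-shuffle, from top half): 33 ← 17
So the chip at position 10 came from original position 17.

17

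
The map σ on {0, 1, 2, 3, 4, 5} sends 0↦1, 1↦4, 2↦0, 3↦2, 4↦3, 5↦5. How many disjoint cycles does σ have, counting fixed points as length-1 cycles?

2

Cycle decomposition: (0 1 4 3 2) (5).
2 cycles.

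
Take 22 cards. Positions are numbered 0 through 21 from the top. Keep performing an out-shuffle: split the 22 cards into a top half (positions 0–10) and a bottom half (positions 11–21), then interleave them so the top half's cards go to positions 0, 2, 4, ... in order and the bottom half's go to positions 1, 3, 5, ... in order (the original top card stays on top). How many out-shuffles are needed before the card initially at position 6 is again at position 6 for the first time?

Follow position 6 under repeated out-shuffles:
6 → 12 → 3 → 6
It first returns after 3 out-shuffles.

3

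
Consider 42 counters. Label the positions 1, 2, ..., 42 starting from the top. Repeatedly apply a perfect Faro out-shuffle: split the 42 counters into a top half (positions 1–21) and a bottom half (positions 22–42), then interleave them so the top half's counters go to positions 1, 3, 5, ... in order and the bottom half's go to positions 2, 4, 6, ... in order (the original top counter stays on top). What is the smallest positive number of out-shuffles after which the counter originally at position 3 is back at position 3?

Follow position 3 under repeated out-shuffles:
3 → 5 → 9 → 17 → 33 → 24 → 6 → 11 → 21 → 41 → 40 → 38 → 34 → 26 → 10 → 19 → 37 → 32 → 22 → 2 → 3
It first returns after 20 out-shuffles.

20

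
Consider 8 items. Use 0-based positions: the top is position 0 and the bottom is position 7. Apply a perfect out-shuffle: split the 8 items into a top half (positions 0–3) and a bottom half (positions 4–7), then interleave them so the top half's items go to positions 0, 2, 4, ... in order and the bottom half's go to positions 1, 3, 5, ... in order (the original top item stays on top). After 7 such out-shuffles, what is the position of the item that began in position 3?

6

Track the item's position through each out-shuffle:
3 → 6 → 5 → 3 → 6 → 5 → 3 → 6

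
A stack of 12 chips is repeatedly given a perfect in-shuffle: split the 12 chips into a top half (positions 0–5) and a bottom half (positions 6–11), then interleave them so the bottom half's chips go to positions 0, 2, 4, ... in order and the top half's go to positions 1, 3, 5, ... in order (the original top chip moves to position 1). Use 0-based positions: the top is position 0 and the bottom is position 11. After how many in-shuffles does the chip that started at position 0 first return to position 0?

Follow position 0 under repeated in-shuffles:
0 → 1 → 3 → 7 → 2 → 5 → 11 → 10 → 8 → 4 → 9 → 6 → 0
It first returns after 12 in-shuffles.

12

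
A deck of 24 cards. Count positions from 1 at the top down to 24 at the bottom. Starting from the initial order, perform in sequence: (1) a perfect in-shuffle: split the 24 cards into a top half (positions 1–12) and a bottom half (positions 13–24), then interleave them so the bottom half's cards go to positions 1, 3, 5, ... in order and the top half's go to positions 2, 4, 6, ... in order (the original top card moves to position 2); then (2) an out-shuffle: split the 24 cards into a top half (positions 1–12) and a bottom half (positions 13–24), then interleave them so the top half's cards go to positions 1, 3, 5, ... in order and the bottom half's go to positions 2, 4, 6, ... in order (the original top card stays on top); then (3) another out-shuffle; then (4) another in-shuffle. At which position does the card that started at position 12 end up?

Track the card from position 12 forward through each operation:
  after op 1 (in-shuffle): 12 → 24
  after op 2 (out-shuffle): 24 → 24
  after op 3 (out-shuffle): 24 → 24
  after op 4 (in-shuffle): 24 → 23

23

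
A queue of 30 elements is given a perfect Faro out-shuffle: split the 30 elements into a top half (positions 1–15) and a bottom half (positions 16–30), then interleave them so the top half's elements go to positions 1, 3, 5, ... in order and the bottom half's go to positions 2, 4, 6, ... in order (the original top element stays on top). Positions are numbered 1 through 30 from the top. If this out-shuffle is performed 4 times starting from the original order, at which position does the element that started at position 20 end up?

Track the element's position through each out-shuffle:
20 → 10 → 19 → 8 → 15

15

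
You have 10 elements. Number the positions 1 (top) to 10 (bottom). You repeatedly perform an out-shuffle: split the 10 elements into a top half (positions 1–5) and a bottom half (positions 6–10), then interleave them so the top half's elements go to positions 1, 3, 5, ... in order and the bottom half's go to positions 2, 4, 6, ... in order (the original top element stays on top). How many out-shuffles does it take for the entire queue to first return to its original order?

6

The out-shuffle permutes the 10 positions with cycle lengths [1, 1, 2, 6].
Every element is home exactly when every cycle has completed a whole number of laps, i.e. after lcm(1, 2, 6) = 6 out-shuffles.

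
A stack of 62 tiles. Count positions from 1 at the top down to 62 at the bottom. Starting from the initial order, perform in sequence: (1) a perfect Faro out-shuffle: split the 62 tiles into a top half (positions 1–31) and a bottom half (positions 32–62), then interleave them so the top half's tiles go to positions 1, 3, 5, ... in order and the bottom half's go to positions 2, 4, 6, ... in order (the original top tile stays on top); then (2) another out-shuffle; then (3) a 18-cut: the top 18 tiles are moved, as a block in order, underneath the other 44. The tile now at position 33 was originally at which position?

Undo the operations in reverse order, starting from position 33:
  undo op 3 (cut 18): 33 ← 51
  undo op 2 (out-shuffle, from top half): 51 ← 26
  undo op 1 (out-shuffle, from bottom half): 26 ← 44
So the tile at position 33 came from original position 44.

44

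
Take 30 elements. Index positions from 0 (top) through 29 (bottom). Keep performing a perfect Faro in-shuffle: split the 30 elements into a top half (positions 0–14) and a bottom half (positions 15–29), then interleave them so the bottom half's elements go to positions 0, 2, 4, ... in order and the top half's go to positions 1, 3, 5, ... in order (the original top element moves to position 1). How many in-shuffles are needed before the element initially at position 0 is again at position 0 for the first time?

Follow position 0 under repeated in-shuffles:
0 → 1 → 3 → 7 → 15 → 0
It first returns after 5 in-shuffles.

5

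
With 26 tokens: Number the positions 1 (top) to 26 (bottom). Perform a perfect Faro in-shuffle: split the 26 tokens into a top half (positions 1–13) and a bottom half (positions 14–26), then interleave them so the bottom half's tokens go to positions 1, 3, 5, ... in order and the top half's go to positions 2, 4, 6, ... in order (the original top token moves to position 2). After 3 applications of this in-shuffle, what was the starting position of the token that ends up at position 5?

4

Work backwards from position 5, undoing one in-shuffle at a time:
5 ← 16 ← 8 ← 4
So the token now at position 5 started at position 4.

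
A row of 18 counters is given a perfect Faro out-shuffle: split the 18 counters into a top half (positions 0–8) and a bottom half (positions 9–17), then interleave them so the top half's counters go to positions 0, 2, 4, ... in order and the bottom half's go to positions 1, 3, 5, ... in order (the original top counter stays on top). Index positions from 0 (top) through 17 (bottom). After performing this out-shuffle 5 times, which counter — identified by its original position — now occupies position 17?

17

Work backwards from position 17, undoing one out-shuffle at a time:
17 ← 17 ← 17 ← 17 ← 17 ← 17
So the counter now at position 17 started at position 17.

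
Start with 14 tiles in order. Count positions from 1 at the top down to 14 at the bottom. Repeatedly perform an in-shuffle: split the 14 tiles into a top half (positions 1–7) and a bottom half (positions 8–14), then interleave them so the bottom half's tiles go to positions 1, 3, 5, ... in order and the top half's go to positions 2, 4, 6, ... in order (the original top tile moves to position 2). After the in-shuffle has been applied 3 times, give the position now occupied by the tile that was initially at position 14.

7

Track the tile's position through each in-shuffle:
14 → 13 → 11 → 7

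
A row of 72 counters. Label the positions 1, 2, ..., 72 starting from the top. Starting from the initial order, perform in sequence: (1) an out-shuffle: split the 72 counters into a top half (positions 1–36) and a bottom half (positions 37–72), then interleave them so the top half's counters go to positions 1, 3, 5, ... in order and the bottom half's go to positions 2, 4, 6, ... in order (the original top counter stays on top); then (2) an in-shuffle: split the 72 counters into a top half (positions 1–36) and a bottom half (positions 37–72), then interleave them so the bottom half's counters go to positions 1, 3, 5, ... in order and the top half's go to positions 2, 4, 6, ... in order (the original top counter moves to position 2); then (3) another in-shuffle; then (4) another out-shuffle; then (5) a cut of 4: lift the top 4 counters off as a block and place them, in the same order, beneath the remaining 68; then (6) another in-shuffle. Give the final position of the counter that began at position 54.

Track the counter from position 54 forward through each operation:
  after op 1 (out-shuffle): 54 → 36
  after op 2 (in-shuffle): 36 → 72
  after op 3 (in-shuffle): 72 → 71
  after op 4 (out-shuffle): 71 → 70
  after op 5 (cut 4): 70 → 66
  after op 6 (in-shuffle): 66 → 59

59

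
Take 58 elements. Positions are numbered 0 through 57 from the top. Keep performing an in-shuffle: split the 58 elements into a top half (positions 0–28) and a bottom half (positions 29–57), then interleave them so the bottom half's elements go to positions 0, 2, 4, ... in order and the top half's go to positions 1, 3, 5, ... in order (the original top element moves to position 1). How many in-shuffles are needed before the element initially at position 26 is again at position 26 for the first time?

58

Follow position 26 under repeated in-shuffles:
26 → 53 → 48 → 38 → 18 → 37 → 16 → 33 → ... → 26 (length 58)
It first returns after 58 in-shuffles.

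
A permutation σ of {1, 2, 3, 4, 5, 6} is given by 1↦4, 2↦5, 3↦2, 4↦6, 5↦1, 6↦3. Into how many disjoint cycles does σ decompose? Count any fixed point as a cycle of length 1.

1

Cycle decomposition: (1 4 6 3 2 5).
1 cycle.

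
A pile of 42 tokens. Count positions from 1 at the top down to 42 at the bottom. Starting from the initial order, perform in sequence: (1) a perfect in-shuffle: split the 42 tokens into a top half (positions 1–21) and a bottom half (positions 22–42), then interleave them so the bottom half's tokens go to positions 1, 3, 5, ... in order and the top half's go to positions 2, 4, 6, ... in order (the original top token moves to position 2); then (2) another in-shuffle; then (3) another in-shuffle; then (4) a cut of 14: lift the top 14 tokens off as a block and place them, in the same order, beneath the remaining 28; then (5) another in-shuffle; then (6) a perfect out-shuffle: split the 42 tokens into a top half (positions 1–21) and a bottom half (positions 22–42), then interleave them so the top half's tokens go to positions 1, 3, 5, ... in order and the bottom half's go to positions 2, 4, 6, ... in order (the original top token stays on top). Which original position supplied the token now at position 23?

24

Undo the operations in reverse order, starting from position 23:
  undo op 6 (out-shuffle, from top half): 23 ← 12
  undo op 5 (in-shuffle, from top half): 12 ← 6
  undo op 4 (cut 14): 6 ← 20
  undo op 3 (in-shuffle, from top half): 20 ← 10
  undo op 2 (in-shuffle, from top half): 10 ← 5
  undo op 1 (in-shuffle, from bottom half): 5 ← 24
So the token at position 23 came from original position 24.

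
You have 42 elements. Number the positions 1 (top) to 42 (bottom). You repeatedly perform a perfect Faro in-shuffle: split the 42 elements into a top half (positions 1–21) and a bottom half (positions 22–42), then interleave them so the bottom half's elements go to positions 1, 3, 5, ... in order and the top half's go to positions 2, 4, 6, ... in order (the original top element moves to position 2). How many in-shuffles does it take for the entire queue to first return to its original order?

14

The in-shuffle permutes the 42 positions with cycle lengths [14, 14, 14].
Every element is home exactly when every cycle has completed a whole number of laps, i.e. after lcm(14) = 14 in-shuffles.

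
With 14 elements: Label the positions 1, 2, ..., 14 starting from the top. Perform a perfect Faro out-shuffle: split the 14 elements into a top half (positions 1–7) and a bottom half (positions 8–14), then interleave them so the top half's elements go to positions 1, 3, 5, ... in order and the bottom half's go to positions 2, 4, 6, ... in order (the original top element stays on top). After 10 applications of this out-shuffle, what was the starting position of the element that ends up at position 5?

4

Work backwards from position 5, undoing one out-shuffle at a time:
5 ← 3 ← 2 ← 8 ← 11 ← 6 ← 10 ← 12 ← 13 ← 7 ← 4
So the element now at position 5 started at position 4.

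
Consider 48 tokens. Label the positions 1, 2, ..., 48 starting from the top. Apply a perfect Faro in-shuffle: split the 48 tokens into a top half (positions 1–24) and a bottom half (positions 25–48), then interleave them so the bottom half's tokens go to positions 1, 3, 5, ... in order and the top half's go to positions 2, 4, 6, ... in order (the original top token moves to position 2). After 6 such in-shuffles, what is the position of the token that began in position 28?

Track the token's position through each in-shuffle:
28 → 7 → 14 → 28 → 7 → 14 → 28

28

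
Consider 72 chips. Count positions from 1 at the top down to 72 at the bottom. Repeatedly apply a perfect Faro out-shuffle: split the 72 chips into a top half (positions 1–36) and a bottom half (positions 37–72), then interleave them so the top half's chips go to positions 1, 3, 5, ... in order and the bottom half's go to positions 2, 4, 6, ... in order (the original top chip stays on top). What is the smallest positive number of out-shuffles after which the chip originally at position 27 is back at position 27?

Follow position 27 under repeated out-shuffles:
27 → 53 → 34 → 67 → 62 → 52 → 32 → 63 → ... → 27 (length 35)
It first returns after 35 out-shuffles.

35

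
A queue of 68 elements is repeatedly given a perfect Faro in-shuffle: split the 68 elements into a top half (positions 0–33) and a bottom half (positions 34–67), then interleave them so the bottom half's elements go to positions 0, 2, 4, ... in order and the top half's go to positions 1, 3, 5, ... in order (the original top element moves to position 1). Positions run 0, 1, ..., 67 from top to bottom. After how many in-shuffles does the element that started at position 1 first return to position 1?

Follow position 1 under repeated in-shuffles:
1 → 3 → 7 → 15 → 31 → 63 → 58 → 48 → ... → 1 (length 22)
It first returns after 22 in-shuffles.

22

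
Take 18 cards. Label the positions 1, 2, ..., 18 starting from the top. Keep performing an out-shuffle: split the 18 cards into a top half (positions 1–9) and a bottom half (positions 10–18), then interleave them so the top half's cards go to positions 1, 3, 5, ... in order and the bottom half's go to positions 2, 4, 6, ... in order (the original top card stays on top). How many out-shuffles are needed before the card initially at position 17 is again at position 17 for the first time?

8

Follow position 17 under repeated out-shuffles:
17 → 16 → 14 → 10 → 2 → 3 → 5 → 9 → 17
It first returns after 8 out-shuffles.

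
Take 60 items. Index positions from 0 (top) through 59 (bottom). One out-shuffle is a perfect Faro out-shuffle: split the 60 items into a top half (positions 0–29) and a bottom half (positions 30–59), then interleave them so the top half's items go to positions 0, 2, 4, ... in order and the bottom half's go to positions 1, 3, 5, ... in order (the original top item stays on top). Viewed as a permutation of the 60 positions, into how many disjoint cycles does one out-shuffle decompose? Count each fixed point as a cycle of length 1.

3

Trace each unvisited position around until it returns:
(0) (1 2 4 8 16 32 ... len 58) (59)
3 cycles in total.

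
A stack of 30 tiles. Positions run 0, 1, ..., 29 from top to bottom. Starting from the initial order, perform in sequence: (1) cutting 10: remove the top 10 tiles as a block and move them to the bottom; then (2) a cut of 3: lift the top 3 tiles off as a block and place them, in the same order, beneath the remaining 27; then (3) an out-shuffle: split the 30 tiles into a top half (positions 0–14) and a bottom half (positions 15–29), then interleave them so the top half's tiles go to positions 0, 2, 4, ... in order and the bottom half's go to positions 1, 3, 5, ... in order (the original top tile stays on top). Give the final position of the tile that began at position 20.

14

Track the tile from position 20 forward through each operation:
  after op 1 (cut 10): 20 → 10
  after op 2 (cut 3): 10 → 7
  after op 3 (out-shuffle): 7 → 14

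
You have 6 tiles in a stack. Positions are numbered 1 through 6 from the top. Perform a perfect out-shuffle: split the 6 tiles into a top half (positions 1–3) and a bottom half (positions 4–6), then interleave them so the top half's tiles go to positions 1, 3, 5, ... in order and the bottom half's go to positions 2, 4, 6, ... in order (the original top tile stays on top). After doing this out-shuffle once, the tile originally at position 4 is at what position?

2

Track the tile's position through each out-shuffle:
4 → 2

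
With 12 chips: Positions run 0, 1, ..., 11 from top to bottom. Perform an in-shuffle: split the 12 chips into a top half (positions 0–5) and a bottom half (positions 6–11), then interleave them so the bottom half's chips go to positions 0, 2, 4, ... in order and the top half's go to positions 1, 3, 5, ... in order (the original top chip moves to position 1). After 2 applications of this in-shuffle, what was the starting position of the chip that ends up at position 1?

6

Work backwards from position 1, undoing one in-shuffle at a time:
1 ← 0 ← 6
So the chip now at position 1 started at position 6.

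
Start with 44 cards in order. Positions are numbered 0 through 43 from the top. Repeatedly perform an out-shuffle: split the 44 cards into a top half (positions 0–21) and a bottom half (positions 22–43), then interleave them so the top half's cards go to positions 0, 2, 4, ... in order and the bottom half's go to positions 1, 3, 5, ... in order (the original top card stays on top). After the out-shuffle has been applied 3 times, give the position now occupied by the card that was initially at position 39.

Track the card's position through each out-shuffle:
39 → 35 → 27 → 11

11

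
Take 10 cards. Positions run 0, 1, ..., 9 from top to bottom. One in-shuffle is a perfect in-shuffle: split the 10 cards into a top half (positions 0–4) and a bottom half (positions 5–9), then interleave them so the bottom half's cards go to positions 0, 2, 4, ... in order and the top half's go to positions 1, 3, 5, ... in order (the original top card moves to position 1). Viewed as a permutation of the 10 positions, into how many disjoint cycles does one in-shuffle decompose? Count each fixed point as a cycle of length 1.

1

Trace each unvisited position around until it returns:
(0 1 3 7 4 9 8 6 2 5)
1 cycle in total.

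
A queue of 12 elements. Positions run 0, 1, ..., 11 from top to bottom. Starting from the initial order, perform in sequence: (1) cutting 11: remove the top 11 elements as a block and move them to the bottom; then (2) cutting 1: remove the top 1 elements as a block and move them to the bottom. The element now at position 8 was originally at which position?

Undo the operations in reverse order, starting from position 8:
  undo op 2 (cut 1): 8 ← 9
  undo op 1 (cut 11): 9 ← 8
So the element at position 8 came from original position 8.

8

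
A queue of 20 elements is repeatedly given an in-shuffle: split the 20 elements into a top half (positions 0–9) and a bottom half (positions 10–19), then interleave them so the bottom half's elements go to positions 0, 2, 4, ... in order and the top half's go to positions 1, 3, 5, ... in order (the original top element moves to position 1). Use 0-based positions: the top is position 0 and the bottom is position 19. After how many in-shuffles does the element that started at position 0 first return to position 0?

6

Follow position 0 under repeated in-shuffles:
0 → 1 → 3 → 7 → 15 → 10 → 0
It first returns after 6 in-shuffles.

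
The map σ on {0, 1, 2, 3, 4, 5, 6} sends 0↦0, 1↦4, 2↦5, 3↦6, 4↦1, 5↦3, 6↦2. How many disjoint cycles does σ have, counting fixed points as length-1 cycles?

3

Cycle decomposition: (0) (1 4) (2 5 3 6).
3 cycles.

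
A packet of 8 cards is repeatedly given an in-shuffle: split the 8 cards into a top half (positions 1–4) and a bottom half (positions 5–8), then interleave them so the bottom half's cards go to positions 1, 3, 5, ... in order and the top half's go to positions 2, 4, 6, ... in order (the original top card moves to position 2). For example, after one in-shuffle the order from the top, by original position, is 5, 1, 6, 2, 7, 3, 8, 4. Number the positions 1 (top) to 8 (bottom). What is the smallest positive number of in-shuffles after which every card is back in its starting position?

6

The in-shuffle permutes the 8 positions with cycle lengths [2, 6].
Every card is home exactly when every cycle has completed a whole number of laps, i.e. after lcm(2, 6) = 6 in-shuffles.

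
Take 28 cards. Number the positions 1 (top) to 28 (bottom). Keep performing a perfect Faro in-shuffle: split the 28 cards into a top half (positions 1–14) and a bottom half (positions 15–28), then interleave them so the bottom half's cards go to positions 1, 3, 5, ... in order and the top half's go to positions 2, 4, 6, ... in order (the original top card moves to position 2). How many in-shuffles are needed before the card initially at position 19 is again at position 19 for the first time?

28

Follow position 19 under repeated in-shuffles:
19 → 9 → 18 → 7 → 14 → 28 → 27 → 25 → ... → 19 (length 28)
It first returns after 28 in-shuffles.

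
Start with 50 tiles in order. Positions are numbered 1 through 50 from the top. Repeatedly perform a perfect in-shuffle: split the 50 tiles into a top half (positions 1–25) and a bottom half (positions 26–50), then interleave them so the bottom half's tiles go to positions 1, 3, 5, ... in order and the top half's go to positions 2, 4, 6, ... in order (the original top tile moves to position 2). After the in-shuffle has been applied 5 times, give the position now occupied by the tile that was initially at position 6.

39

Track the tile's position through each in-shuffle:
6 → 12 → 24 → 48 → 45 → 39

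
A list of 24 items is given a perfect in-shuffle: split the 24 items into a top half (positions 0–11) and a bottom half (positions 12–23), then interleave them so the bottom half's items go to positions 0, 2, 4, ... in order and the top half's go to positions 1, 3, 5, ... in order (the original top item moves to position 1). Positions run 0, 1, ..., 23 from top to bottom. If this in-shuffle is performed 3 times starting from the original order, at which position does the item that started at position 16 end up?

10

Track the item's position through each in-shuffle:
16 → 8 → 17 → 10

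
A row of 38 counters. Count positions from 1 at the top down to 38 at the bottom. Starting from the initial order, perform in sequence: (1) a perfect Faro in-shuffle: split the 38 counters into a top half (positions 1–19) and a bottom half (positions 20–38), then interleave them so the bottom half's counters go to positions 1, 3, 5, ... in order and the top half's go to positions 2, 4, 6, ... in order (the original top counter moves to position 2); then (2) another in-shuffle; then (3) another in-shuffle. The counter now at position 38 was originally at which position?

Undo the operations in reverse order, starting from position 38:
  undo op 3 (in-shuffle, from top half): 38 ← 19
  undo op 2 (in-shuffle, from bottom half): 19 ← 29
  undo op 1 (in-shuffle, from bottom half): 29 ← 34
So the counter at position 38 came from original position 34.

34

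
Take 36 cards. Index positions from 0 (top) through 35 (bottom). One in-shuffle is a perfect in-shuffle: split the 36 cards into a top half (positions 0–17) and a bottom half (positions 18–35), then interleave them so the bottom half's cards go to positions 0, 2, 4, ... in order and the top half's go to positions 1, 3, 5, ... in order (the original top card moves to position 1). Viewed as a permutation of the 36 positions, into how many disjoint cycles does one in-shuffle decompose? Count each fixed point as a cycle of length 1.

Trace each unvisited position around until it returns:
(0 1 3 7 15 31 ... len 36)
1 cycle in total.

1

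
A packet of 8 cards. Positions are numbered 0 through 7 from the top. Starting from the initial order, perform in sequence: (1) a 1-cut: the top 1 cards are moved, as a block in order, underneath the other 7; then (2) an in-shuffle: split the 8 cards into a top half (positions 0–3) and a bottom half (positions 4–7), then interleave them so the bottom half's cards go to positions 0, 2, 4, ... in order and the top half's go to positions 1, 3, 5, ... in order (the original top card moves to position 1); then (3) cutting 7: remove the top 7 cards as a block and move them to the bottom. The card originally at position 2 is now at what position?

Track the card from position 2 forward through each operation:
  after op 1 (cut 1): 2 → 1
  after op 2 (in-shuffle): 1 → 3
  after op 3 (cut 7): 3 → 4

4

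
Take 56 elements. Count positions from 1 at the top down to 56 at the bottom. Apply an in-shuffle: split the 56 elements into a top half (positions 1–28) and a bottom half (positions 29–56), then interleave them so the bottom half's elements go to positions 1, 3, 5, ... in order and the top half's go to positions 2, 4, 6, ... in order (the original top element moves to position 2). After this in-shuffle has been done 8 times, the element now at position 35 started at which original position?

Work backwards from position 35, undoing one in-shuffle at a time:
35 ← 46 ← 23 ← 40 ← 20 ← 10 ← 5 ← 31 ← 44
So the element now at position 35 started at position 44.

44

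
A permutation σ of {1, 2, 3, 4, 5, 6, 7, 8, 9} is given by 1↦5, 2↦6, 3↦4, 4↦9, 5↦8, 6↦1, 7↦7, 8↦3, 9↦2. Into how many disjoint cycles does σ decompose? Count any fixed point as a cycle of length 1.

Cycle decomposition: (1 5 8 3 4 9 2 6) (7).
2 cycles.

2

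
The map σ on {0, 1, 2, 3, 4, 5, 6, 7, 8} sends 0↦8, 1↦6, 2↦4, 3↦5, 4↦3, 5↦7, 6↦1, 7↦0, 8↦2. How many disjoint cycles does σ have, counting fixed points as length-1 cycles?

Cycle decomposition: (0 8 2 4 3 5 7) (1 6).
2 cycles.

2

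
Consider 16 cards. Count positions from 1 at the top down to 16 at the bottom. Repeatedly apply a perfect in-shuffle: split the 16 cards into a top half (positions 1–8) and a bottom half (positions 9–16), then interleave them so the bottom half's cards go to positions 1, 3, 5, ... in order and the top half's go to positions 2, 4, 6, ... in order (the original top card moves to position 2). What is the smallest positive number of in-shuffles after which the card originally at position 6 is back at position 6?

8

Follow position 6 under repeated in-shuffles:
6 → 12 → 7 → 14 → 11 → 5 → 10 → 3 → 6
It first returns after 8 in-shuffles.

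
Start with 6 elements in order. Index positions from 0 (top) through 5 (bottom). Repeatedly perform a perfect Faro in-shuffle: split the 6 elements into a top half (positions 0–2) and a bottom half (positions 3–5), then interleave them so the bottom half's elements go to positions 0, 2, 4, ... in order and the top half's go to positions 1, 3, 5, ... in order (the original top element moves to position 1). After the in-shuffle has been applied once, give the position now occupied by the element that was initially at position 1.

Track the element's position through each in-shuffle:
1 → 3

3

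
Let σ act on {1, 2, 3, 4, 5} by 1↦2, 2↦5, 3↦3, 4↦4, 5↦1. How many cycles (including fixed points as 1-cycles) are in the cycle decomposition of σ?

Cycle decomposition: (1 2 5) (3) (4).
3 cycles.

3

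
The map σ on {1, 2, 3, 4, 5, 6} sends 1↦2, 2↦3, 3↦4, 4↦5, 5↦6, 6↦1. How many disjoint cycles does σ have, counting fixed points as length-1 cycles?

Cycle decomposition: (1 2 3 4 5 6).
1 cycle.

1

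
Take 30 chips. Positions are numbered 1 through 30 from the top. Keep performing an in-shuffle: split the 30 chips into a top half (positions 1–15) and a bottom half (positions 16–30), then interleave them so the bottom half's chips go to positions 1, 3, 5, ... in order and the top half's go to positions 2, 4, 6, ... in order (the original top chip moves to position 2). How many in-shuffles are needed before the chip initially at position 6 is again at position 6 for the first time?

5

Follow position 6 under repeated in-shuffles:
6 → 12 → 24 → 17 → 3 → 6
It first returns after 5 in-shuffles.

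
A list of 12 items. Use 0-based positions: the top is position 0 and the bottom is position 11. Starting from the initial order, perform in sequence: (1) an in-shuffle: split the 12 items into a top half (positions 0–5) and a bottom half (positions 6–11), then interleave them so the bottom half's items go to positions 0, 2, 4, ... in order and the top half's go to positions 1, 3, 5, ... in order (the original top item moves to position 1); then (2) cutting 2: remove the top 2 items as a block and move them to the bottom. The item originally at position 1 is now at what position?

1

Track the item from position 1 forward through each operation:
  after op 1 (in-shuffle): 1 → 3
  after op 2 (cut 2): 3 → 1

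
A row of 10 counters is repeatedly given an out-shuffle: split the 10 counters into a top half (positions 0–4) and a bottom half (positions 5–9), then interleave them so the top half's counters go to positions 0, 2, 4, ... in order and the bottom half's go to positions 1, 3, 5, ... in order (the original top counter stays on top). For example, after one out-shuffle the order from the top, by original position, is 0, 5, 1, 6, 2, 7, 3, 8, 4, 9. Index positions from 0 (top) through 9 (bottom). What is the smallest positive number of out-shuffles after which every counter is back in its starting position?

6

The out-shuffle permutes the 10 positions with cycle lengths [1, 1, 2, 6].
Every counter is home exactly when every cycle has completed a whole number of laps, i.e. after lcm(1, 2, 6) = 6 out-shuffles.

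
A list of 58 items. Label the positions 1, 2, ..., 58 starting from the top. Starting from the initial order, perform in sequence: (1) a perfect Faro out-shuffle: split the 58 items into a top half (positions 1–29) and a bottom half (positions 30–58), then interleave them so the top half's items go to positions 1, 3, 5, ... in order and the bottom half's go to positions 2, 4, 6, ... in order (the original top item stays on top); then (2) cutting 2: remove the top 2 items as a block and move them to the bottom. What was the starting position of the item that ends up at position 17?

Undo the operations in reverse order, starting from position 17:
  undo op 2 (cut 2): 17 ← 19
  undo op 1 (out-shuffle, from top half): 19 ← 10
So the item at position 17 came from original position 10.

10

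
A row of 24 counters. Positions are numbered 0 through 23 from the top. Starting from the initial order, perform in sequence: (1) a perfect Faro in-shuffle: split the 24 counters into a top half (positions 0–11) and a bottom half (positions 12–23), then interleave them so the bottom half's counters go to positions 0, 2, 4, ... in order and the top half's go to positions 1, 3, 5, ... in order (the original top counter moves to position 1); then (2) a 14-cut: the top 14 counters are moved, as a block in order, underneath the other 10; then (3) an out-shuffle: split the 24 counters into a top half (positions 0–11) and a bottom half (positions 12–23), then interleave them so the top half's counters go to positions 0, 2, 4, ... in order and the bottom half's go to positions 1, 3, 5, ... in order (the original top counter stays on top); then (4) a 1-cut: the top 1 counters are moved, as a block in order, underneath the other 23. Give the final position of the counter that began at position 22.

11

Track the counter from position 22 forward through each operation:
  after op 1 (in-shuffle): 22 → 20
  after op 2 (cut 14): 20 → 6
  after op 3 (out-shuffle): 6 → 12
  after op 4 (cut 1): 12 → 11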